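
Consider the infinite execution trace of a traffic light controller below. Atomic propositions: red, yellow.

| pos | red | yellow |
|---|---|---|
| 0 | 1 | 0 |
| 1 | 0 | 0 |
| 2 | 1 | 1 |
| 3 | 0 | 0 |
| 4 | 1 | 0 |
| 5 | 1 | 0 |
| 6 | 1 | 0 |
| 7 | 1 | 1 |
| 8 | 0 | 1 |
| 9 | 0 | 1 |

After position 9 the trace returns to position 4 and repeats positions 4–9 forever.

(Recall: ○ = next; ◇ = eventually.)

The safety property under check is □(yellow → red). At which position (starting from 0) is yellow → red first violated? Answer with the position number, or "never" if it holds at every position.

Check yellow → red at each position in order: 0 ✓, 1 ✓, 2 ✓, 3 ✓, 4 ✓, 5 ✓, 6 ✓, 7 ✓.
At position 8 the labels are {yellow}, so yellow → red is false there. This is the first violation.

8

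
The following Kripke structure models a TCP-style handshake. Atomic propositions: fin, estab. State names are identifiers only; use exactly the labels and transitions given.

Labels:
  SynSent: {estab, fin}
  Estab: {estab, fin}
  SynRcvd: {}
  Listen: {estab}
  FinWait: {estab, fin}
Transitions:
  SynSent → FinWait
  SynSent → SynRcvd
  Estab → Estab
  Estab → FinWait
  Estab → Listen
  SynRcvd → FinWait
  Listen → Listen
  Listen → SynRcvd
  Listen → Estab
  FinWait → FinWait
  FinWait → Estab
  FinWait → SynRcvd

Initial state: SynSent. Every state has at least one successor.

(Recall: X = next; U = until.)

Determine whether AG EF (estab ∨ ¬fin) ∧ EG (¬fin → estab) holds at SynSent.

States satisfying EF (estab ∨ ¬fin): {SynSent, Estab, SynRcvd, Listen, FinWait}.
States satisfying AG EF (estab ∨ ¬fin): {SynSent, Estab, SynRcvd, Listen, FinWait}.
States satisfying ¬fin → estab: {SynSent, Estab, Listen, FinWait}.
States satisfying EG (¬fin → estab): {SynSent, Estab, Listen, FinWait}.
States satisfying AG EF (estab ∨ ¬fin) ∧ EG (¬fin → estab): {SynSent, Estab, Listen, FinWait}.
SynSent ∈ Sat(AG EF (estab ∨ ¬fin) ∧ EG (¬fin → estab)).

Satisfied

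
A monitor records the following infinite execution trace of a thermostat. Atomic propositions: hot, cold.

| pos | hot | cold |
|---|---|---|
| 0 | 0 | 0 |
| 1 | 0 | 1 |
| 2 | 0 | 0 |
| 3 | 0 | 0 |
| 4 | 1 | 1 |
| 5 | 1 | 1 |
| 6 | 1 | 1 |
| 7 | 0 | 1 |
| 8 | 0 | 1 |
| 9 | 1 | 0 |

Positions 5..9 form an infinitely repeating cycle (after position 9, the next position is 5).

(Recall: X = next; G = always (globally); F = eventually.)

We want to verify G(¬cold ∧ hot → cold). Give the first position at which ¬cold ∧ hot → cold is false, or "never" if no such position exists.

Check ¬cold ∧ hot → cold at each position in order: 0 ✓, 1 ✓, 2 ✓, 3 ✓, 4 ✓, 5 ✓, 6 ✓, 7 ✓, 8 ✓.
At position 9 the labels are {hot}, so ¬cold ∧ hot → cold is false there. This is the first violation.

9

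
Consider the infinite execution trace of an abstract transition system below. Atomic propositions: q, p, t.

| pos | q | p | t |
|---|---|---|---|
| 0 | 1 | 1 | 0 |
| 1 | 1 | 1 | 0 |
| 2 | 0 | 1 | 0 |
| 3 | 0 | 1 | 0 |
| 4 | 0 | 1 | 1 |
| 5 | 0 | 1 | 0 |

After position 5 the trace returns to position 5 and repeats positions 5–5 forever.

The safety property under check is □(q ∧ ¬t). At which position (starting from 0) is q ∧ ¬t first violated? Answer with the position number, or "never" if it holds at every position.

2

Check q ∧ ¬t at each position in order: 0 ✓, 1 ✓.
At position 2 the labels are {p}, so q ∧ ¬t is false there. This is the first violation.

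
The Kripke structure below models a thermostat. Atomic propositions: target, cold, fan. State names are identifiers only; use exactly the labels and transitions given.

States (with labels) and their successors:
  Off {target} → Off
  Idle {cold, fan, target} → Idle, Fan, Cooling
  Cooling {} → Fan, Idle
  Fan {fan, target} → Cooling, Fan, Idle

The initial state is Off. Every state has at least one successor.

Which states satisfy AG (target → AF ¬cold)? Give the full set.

States satisfying target → AF ¬cold: {Off, Cooling, Fan}.
States satisfying AG (target → AF ¬cold): {Off}.

{Off}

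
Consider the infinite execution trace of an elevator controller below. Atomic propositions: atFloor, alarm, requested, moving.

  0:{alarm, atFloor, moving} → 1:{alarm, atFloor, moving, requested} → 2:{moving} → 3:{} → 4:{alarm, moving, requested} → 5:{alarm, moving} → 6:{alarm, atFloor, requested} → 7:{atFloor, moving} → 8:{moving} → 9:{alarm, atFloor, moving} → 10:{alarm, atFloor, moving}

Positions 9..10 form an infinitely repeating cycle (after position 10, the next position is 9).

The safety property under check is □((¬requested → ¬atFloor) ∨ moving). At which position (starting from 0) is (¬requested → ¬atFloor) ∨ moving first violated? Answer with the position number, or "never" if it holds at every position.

(¬requested → ¬atFloor) ∨ moving holds at every position 0..10, and those are all the positions the trace ever visits, so the invariant □((¬requested → ¬atFloor) ∨ moving) is never violated.

never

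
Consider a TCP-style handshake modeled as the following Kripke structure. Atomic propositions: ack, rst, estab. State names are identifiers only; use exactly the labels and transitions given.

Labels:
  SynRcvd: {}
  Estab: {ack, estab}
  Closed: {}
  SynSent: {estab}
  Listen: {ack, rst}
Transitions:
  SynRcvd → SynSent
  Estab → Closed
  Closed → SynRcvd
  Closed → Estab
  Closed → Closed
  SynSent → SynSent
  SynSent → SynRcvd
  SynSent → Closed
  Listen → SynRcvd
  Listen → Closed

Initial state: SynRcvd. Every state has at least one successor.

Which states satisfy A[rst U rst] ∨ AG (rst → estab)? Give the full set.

States satisfying rst: {Listen}.
States satisfying A[rst U rst]: {Listen}.
States satisfying rst → estab: {SynRcvd, Estab, Closed, SynSent}.
States satisfying AG (rst → estab): {SynRcvd, Estab, Closed, SynSent}.
States satisfying A[rst U rst] ∨ AG (rst → estab): {SynRcvd, Estab, Closed, SynSent, Listen}.

{SynRcvd, Estab, Closed, SynSent, Listen}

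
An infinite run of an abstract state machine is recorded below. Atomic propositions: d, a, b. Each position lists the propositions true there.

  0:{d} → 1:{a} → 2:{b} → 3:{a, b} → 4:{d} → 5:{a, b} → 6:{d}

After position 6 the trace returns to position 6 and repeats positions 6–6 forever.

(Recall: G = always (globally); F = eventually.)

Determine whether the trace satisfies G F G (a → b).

F G (a → b) holds at every position 0..6, and those are all positions ever visited, so G F G (a → b) holds.

Satisfied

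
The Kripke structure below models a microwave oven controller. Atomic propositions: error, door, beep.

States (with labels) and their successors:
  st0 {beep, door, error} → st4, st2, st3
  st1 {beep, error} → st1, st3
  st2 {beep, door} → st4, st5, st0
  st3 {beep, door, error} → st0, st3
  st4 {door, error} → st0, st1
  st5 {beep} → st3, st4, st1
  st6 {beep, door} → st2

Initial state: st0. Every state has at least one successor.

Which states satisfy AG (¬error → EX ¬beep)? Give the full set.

States satisfying ¬error → EX ¬beep: {st0, st1, st2, st3, st4, st5}.
States satisfying AG (¬error → EX ¬beep): {st0, st1, st2, st3, st4, st5}.

{st0, st1, st2, st3, st4, st5}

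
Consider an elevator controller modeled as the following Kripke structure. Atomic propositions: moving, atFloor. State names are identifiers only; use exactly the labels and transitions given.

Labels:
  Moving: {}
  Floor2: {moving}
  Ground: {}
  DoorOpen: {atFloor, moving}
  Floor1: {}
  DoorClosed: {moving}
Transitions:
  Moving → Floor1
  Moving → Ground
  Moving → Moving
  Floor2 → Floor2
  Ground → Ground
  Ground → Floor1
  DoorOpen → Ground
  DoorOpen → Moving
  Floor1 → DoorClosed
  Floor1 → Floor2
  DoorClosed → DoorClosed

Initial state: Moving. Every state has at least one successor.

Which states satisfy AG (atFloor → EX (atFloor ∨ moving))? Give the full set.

{Moving, Floor2, Ground, Floor1, DoorClosed}

States satisfying atFloor → EX (atFloor ∨ moving): {Moving, Floor2, Ground, Floor1, DoorClosed}.
States satisfying AG (atFloor → EX (atFloor ∨ moving)): {Moving, Floor2, Ground, Floor1, DoorClosed}.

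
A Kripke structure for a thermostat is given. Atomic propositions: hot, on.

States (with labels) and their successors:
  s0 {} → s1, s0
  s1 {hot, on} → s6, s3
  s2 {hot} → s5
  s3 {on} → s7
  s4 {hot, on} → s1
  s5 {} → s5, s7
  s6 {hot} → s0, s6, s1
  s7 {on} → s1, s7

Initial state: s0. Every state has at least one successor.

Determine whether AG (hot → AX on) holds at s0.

Does not hold

States satisfying hot → AX on: {s0, s3, s4, s5, s7}.
States satisfying AG (hot → AX on): ∅.
s1 is reachable from s0 and violates hot → AX on, so AG fails at s0.
s0 ∉ Sat(AG (hot → AX on)).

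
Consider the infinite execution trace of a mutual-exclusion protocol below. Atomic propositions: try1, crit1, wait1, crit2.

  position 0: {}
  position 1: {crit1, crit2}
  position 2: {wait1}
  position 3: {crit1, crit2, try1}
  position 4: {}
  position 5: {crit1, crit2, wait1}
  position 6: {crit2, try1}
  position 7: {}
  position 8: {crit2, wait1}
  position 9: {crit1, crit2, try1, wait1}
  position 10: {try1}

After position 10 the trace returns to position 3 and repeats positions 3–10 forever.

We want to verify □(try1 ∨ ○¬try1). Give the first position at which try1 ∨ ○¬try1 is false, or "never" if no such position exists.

2

Check try1 ∨ ○¬try1 at each position in order: 0 ✓, 1 ✓.
At position 2 the labels are {wait1} and the next position 3 has {crit1, crit2, try1}, so try1 ∨ ○¬try1 is false there. This is the first violation.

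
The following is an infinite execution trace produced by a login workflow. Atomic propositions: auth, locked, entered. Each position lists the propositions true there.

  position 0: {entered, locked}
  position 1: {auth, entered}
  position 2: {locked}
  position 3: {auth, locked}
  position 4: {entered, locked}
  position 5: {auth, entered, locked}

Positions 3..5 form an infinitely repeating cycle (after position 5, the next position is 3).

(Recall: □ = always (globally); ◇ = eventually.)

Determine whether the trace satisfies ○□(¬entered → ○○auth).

Violated

The position after 0 is 1; □(¬entered → ○○auth) is false there.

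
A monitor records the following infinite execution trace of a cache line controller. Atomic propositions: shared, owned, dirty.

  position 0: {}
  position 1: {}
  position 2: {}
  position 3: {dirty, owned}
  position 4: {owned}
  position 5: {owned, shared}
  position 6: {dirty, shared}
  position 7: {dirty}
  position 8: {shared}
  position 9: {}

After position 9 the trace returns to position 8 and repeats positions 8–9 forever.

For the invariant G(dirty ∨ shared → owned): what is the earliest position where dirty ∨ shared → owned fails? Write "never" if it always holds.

6

Check dirty ∨ shared → owned at each position in order: 0 ✓, 1 ✓, 2 ✓, 3 ✓, 4 ✓, 5 ✓.
At position 6 the labels are {dirty, shared}, so dirty ∨ shared → owned is false there. This is the first violation.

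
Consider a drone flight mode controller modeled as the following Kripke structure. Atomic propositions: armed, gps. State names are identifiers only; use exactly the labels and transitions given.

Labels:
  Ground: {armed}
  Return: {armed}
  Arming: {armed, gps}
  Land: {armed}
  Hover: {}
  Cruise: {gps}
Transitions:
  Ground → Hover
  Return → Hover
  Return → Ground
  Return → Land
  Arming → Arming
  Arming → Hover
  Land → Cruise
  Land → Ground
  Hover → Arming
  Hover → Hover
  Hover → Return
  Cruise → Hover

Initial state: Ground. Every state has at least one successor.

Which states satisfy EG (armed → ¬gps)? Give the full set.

States satisfying armed → ¬gps: {Ground, Return, Land, Hover, Cruise}.
States satisfying EG (armed → ¬gps): {Ground, Return, Land, Hover, Cruise}.

{Ground, Return, Land, Hover, Cruise}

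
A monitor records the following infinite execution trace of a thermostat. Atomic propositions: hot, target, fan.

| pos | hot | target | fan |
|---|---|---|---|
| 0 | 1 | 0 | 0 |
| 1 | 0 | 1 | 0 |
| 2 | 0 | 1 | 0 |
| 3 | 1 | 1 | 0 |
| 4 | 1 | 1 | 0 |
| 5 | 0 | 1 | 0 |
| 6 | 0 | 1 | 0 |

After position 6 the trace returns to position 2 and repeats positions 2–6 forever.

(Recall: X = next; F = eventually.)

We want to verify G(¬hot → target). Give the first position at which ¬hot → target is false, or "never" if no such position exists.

¬hot → target holds at every position 0..6, and those are all the positions the trace ever visits, so the invariant G(¬hot → target) is never violated.

never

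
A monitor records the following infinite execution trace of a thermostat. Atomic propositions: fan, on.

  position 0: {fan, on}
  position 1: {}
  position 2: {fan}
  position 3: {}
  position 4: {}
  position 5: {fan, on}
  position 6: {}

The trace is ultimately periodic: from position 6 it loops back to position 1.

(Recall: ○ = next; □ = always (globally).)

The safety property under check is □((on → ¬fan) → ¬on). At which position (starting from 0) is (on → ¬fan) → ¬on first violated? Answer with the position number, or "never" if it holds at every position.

(on → ¬fan) → ¬on holds at every position 0..6, and those are all the positions the trace ever visits, so the invariant □((on → ¬fan) → ¬on) is never violated.

never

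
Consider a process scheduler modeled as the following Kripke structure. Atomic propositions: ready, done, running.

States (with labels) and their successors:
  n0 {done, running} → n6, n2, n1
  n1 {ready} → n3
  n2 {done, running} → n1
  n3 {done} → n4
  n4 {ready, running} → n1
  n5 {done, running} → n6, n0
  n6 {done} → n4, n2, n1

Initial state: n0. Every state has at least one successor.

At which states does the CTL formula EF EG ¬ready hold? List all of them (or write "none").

States satisfying EG ¬ready: ∅.
States satisfying EF EG ¬ready: ∅.

none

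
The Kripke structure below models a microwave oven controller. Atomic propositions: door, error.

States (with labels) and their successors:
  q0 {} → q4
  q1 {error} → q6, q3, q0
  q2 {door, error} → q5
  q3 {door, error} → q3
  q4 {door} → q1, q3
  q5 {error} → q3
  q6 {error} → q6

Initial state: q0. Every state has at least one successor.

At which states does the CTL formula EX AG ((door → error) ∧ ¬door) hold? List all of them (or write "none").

States satisfying AG ((door → error) ∧ ¬door): {q6}.
States satisfying EX AG ((door → error) ∧ ¬door): {q1, q6}.

{q1, q6}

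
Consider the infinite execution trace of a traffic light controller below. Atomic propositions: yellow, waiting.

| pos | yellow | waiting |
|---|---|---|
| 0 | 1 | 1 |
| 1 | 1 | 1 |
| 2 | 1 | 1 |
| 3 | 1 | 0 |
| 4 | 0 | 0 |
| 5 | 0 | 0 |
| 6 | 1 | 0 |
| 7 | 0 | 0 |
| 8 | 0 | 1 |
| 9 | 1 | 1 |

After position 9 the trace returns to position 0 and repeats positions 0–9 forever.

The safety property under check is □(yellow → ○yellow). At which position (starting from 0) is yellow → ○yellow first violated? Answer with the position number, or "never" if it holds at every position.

Check yellow → ○yellow at each position in order: 0 ✓, 1 ✓, 2 ✓.
At position 3 the labels are {yellow} and the next position 4 has {}, so yellow → ○yellow is false there. This is the first violation.

3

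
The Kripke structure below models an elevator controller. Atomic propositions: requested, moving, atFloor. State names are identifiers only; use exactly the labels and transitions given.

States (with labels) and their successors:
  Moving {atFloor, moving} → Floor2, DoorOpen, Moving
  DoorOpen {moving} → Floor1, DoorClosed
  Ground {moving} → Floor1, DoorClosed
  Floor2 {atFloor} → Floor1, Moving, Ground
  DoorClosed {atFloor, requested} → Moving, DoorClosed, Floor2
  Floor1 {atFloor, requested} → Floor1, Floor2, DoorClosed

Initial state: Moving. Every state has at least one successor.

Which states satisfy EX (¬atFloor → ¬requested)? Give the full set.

{Moving, DoorOpen, Ground, Floor2, DoorClosed, Floor1}

States satisfying ¬atFloor → ¬requested: {Moving, DoorOpen, Ground, Floor2, DoorClosed, Floor1}.
States satisfying EX (¬atFloor → ¬requested): {Moving, DoorOpen, Ground, Floor2, DoorClosed, Floor1}.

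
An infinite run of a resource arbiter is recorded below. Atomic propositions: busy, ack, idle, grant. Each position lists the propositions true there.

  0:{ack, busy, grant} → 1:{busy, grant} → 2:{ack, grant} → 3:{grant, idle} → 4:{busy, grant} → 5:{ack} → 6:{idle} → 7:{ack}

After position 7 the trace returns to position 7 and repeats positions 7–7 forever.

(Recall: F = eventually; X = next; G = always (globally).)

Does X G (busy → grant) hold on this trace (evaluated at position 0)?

Yes

The position after 0 is 1; G (busy → grant) is true there.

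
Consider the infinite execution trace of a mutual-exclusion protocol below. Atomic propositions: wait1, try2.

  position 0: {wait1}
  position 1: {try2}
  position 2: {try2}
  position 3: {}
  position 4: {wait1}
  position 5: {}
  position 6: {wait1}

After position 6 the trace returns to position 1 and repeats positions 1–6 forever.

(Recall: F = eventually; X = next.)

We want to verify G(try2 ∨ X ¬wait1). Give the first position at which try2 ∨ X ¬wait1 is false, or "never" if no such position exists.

3

Check try2 ∨ X ¬wait1 at each position in order: 0 ✓, 1 ✓, 2 ✓.
At position 3 the labels are {} and the next position 4 has {wait1}, so try2 ∨ X ¬wait1 is false there. This is the first violation.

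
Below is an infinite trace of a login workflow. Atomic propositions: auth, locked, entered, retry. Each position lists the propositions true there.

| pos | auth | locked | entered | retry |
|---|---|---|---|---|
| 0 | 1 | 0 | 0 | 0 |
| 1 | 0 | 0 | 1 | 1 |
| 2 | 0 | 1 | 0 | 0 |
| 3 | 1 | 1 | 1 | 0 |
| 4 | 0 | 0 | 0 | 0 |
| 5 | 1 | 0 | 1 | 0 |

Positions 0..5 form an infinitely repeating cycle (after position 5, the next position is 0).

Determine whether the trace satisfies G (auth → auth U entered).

Satisfied

auth → auth U entered holds at every position 0..5, and those are all positions ever visited, so G (auth → auth U entered) holds.
Positions where auth holds: 0, 3, 5.
Check auth U entered at each: 0→ok, 3→ok, 5→ok.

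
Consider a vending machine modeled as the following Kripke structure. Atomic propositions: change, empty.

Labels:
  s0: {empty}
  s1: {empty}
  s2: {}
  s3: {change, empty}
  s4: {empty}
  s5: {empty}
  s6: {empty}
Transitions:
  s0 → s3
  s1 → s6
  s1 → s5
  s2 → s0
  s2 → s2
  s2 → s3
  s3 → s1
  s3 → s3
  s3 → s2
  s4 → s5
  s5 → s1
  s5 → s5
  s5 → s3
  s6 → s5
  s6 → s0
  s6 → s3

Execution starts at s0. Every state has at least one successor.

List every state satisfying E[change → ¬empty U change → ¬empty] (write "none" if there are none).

States satisfying change → ¬empty: {s0, s1, s2, s4, s5, s6}.
States satisfying E[change → ¬empty U change → ¬empty]: {s0, s1, s2, s4, s5, s6}.

{s0, s1, s2, s4, s5, s6}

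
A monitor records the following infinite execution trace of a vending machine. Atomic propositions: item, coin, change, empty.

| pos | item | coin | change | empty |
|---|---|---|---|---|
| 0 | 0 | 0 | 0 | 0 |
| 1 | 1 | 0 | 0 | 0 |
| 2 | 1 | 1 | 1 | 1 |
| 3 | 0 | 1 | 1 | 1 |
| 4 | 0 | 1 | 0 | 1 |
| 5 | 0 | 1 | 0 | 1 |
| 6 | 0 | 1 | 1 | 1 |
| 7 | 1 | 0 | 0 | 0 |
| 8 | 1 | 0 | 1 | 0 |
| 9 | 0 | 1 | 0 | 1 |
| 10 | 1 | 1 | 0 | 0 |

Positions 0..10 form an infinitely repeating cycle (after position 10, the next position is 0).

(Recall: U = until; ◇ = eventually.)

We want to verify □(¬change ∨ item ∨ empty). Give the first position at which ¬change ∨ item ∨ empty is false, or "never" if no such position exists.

¬change ∨ item ∨ empty holds at every position 0..10, and those are all the positions the trace ever visits, so the invariant □(¬change ∨ item ∨ empty) is never violated.

never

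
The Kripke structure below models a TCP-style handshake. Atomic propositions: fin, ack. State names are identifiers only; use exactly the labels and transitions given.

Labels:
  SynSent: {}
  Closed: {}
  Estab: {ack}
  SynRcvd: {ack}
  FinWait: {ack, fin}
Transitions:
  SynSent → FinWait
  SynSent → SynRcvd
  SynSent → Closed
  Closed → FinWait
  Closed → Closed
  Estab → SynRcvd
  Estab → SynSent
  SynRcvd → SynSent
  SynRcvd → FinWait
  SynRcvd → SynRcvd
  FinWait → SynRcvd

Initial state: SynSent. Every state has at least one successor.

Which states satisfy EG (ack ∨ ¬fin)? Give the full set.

States satisfying ack ∨ ¬fin: {SynSent, Closed, Estab, SynRcvd, FinWait}.
States satisfying EG (ack ∨ ¬fin): {SynSent, Closed, Estab, SynRcvd, FinWait}.

{SynSent, Closed, Estab, SynRcvd, FinWait}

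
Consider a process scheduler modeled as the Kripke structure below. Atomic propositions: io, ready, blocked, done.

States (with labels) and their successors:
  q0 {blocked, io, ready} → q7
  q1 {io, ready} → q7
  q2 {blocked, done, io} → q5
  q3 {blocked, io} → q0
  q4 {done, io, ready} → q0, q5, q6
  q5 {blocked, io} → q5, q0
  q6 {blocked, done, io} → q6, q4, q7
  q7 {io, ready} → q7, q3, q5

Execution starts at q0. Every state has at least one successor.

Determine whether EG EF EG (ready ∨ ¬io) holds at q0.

States satisfying EF EG (ready ∨ ¬io): {q0, q1, q2, q3, q4, q5, q6, q7}.
States satisfying EG EF EG (ready ∨ ¬io): {q0, q1, q2, q3, q4, q5, q6, q7}.
q0 ∈ Sat(EG EF EG (ready ∨ ¬io)).

Holds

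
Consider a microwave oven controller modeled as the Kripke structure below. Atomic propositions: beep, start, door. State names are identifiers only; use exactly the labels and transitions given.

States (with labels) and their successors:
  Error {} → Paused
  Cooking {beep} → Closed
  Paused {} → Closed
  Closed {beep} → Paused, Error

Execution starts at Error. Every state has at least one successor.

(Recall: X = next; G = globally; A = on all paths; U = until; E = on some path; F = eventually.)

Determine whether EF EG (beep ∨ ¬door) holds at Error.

Yes

States satisfying EG (beep ∨ ¬door): {Error, Cooking, Paused, Closed}.
States satisfying EF EG (beep ∨ ¬door): {Error, Cooking, Paused, Closed}.
Some path from Error reaches a state where EG (beep ∨ ¬door) holds.
Error ∈ Sat(EF EG (beep ∨ ¬door)).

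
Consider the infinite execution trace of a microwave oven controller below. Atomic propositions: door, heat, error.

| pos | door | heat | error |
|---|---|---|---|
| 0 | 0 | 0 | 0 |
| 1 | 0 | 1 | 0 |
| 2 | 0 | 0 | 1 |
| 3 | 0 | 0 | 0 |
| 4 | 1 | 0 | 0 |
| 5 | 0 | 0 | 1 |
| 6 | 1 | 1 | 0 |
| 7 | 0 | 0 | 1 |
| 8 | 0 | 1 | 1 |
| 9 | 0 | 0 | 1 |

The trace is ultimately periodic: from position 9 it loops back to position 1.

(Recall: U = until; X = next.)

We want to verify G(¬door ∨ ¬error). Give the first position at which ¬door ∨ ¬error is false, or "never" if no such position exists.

never

¬door ∨ ¬error holds at every position 0..9, and those are all the positions the trace ever visits, so the invariant G(¬door ∨ ¬error) is never violated.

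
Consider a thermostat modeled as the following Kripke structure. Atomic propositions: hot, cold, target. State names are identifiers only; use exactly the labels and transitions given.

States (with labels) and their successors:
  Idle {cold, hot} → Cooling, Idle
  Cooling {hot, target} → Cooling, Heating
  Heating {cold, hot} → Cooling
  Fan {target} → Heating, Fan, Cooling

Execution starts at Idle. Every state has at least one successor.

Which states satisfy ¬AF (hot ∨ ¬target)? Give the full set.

{Fan}

States satisfying hot ∨ ¬target: {Idle, Cooling, Heating}.
States satisfying AF (hot ∨ ¬target): {Idle, Cooling, Heating}.
States satisfying ¬AF (hot ∨ ¬target): {Fan}.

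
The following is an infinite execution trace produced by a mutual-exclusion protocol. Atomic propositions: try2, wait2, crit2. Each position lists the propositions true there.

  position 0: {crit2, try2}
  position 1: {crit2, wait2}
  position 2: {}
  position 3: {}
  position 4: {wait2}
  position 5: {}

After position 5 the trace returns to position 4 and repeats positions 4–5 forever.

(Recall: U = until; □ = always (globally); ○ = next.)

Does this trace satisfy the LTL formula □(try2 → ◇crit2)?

Satisfied

try2 → ◇crit2 holds at every position 0..5, and those are all positions ever visited, so □(try2 → ◇crit2) holds.
Positions where try2 holds: 0.
Check ◇crit2 at each: 0→ok.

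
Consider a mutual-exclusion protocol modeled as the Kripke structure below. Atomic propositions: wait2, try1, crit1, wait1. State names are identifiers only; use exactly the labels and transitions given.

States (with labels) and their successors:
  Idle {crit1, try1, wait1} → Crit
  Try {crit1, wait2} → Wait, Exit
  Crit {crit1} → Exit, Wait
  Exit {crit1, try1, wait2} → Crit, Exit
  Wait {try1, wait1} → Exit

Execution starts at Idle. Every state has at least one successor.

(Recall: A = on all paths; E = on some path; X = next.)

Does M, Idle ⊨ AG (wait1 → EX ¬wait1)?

Holds

States satisfying wait1 → EX ¬wait1: {Idle, Try, Crit, Exit, Wait}.
States satisfying AG (wait1 → EX ¬wait1): {Idle, Try, Crit, Exit, Wait}.
Every state reachable from Idle satisfies wait1 → EX ¬wait1.
Idle ∈ Sat(AG (wait1 → EX ¬wait1)).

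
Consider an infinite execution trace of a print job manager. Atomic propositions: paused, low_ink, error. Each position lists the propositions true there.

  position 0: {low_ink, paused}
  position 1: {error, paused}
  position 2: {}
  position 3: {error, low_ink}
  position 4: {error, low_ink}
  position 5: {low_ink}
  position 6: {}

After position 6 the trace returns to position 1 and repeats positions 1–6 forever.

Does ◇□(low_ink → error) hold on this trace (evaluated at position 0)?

Violated

□(low_ink → error) is false at every position 0..6, so it never becomes true and ◇□(low_ink → error) fails.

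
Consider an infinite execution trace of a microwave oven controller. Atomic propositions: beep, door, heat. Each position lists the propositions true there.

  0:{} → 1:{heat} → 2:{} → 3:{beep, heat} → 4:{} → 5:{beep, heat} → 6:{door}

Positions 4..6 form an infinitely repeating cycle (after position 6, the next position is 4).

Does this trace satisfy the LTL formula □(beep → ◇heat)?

Holds

beep → ◇heat holds at every position 0..6, and those are all positions ever visited, so □(beep → ◇heat) holds.
Positions where beep holds: 3, 5.
Check ◇heat at each: 3→ok, 5→ok.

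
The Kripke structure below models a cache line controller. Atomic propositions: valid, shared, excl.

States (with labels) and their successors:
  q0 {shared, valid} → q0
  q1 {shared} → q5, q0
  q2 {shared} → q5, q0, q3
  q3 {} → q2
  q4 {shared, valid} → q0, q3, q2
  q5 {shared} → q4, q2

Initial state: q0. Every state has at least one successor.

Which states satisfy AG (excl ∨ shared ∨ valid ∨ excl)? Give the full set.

States satisfying excl ∨ shared ∨ valid ∨ excl: {q0, q1, q2, q4, q5}.
States satisfying AG (excl ∨ shared ∨ valid ∨ excl): {q0}.

{q0}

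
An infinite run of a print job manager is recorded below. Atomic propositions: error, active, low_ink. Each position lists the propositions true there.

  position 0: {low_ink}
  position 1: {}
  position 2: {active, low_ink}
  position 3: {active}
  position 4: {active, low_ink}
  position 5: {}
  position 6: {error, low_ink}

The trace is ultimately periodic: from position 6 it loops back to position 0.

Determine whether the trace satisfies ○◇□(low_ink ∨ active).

The position after 0 is 1; ◇□(low_ink ∨ active) is false there.

No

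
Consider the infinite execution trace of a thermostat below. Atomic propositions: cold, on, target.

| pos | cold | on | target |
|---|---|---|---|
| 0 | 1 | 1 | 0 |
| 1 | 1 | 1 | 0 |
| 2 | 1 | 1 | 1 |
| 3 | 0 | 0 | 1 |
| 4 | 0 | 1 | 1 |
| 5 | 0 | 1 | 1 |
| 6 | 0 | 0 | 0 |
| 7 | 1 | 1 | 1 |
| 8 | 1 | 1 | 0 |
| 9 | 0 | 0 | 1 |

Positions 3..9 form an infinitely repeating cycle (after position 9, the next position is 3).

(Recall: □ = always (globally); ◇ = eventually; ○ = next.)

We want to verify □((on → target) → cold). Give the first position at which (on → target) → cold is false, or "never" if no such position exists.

Check (on → target) → cold at each position in order: 0 ✓, 1 ✓, 2 ✓.
At position 3 the labels are {target}, so (on → target) → cold is false there. This is the first violation.

3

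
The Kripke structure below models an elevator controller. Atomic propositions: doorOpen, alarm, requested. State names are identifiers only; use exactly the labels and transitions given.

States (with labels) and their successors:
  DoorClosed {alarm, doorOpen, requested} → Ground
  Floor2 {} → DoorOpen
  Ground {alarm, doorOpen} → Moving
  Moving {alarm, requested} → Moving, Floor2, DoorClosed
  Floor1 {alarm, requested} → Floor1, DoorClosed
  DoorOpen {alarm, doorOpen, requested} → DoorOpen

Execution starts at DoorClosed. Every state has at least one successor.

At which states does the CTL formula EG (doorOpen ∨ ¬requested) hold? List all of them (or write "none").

States satisfying doorOpen ∨ ¬requested: {DoorClosed, Floor2, Ground, DoorOpen}.
States satisfying EG (doorOpen ∨ ¬requested): {Floor2, DoorOpen}.

{Floor2, DoorOpen}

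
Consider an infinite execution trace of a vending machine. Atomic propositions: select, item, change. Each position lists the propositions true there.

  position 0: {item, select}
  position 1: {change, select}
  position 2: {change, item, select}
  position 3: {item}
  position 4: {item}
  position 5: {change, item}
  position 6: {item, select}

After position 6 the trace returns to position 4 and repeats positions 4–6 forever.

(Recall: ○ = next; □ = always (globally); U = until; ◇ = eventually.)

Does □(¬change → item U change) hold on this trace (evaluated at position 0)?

¬change → item U change holds at every position 0..6, and those are all positions ever visited, so □(¬change → item U change) holds.
Positions where ¬change holds: 0, 3, 4, 6.
Check item U change at each: 0→ok, 3→ok, 4→ok, 6→ok.

Satisfied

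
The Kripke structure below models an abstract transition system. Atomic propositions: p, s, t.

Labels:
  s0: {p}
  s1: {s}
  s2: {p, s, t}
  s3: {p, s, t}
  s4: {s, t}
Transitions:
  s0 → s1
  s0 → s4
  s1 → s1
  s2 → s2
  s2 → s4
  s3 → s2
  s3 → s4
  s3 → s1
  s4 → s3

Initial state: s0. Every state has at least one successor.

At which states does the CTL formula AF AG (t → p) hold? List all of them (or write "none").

{s1}

States satisfying AG (t → p): {s1}.
States satisfying AF AG (t → p): {s1}.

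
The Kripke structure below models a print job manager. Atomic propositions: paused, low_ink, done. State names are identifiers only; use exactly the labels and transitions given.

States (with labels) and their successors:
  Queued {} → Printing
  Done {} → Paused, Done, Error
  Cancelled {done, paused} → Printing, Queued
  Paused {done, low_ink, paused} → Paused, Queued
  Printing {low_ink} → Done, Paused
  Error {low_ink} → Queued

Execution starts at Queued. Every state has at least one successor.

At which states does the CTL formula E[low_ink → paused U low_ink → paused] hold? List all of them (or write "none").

{Queued, Done, Cancelled, Paused}

States satisfying low_ink → paused: {Queued, Done, Cancelled, Paused}.
States satisfying E[low_ink → paused U low_ink → paused]: {Queued, Done, Cancelled, Paused}.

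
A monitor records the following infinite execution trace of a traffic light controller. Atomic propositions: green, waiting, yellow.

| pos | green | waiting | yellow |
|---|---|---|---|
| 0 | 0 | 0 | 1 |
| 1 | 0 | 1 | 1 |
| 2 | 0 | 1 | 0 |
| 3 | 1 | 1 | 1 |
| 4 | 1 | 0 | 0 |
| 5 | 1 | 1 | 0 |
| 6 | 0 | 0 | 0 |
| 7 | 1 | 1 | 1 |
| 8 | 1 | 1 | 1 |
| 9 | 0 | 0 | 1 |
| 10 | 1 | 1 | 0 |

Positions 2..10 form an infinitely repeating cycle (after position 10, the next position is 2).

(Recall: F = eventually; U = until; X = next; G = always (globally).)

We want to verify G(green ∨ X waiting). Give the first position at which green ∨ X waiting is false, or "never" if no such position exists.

never

green ∨ X waiting holds at every position 0..10, and those are all the positions the trace ever visits, so the invariant G(green ∨ X waiting) is never violated.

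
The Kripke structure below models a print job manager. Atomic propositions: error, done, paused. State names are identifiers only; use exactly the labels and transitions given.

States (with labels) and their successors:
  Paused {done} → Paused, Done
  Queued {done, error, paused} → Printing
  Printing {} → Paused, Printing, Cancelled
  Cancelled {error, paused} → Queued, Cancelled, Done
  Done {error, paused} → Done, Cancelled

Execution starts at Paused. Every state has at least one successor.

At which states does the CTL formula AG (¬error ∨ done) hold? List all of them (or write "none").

States satisfying ¬error ∨ done: {Paused, Queued, Printing}.
States satisfying AG (¬error ∨ done): ∅.

none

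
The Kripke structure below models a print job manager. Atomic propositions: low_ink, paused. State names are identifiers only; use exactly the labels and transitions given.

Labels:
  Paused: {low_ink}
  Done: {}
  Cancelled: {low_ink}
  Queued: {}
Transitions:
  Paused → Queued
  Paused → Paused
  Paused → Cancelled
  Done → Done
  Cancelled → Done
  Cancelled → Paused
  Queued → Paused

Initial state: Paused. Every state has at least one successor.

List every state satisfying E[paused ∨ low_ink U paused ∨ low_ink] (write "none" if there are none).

States satisfying paused ∨ low_ink: {Paused, Cancelled}.
States satisfying E[paused ∨ low_ink U paused ∨ low_ink]: {Paused, Cancelled}.

{Paused, Cancelled}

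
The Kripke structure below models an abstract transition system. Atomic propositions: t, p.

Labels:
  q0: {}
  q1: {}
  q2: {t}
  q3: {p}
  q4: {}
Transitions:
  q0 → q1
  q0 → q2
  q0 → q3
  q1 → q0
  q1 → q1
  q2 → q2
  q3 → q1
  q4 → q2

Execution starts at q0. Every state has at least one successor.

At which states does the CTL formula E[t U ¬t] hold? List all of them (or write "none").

{q0, q1, q3, q4}

States satisfying t: {q2}.
States satisfying ¬t: {q0, q1, q3, q4}.
States satisfying E[t U ¬t]: {q0, q1, q3, q4}.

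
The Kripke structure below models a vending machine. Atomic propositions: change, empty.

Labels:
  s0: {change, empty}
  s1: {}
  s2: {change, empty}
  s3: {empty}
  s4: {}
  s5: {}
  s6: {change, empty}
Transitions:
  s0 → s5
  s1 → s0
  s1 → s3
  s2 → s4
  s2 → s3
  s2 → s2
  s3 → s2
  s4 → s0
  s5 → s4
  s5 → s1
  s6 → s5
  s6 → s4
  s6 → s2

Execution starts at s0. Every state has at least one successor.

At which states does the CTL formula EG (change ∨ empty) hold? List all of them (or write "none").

States satisfying change ∨ empty: {s0, s2, s3, s6}.
States satisfying EG (change ∨ empty): {s2, s3, s6}.

{s2, s3, s6}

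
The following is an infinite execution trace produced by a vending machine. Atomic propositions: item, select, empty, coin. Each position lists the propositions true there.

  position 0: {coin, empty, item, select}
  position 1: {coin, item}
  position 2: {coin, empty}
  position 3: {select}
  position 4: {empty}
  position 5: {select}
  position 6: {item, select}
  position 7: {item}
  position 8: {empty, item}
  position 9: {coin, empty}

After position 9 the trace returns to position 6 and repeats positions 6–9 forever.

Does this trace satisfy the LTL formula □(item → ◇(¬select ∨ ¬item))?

item → ◇(¬select ∨ ¬item) holds at every position 0..9, and those are all positions ever visited, so □(item → ◇(¬select ∨ ¬item)) holds.
Positions where item holds: 0, 1, 6, 7, 8.
Check ◇(¬select ∨ ¬item) at each: 0→ok, 1→ok, 6→ok, 7→ok, 8→ok.

Satisfied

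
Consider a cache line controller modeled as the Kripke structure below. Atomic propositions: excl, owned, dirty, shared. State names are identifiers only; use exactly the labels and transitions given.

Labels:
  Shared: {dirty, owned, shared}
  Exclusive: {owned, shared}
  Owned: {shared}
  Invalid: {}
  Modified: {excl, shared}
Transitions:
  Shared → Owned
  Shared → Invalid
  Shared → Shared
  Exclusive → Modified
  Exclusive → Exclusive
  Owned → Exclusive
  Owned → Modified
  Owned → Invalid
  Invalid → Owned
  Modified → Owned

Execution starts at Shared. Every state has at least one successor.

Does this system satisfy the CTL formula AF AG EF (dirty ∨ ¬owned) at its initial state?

Satisfied

States satisfying AG EF (dirty ∨ ¬owned): {Shared, Exclusive, Owned, Invalid, Modified}.
States satisfying AF AG EF (dirty ∨ ¬owned): {Shared, Exclusive, Owned, Invalid, Modified}.
Shared ∈ Sat(AF AG EF (dirty ∨ ¬owned)).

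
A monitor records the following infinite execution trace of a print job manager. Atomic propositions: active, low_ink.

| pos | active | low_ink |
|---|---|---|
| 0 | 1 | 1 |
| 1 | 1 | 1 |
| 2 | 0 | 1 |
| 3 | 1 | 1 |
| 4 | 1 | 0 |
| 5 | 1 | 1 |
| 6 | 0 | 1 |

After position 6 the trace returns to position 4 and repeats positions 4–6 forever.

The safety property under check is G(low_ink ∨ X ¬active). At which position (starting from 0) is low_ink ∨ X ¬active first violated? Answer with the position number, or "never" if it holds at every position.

Check low_ink ∨ X ¬active at each position in order: 0 ✓, 1 ✓, 2 ✓, 3 ✓.
At position 4 the labels are {active} and the next position 5 has {active, low_ink}, so low_ink ∨ X ¬active is false there. This is the first violation.

4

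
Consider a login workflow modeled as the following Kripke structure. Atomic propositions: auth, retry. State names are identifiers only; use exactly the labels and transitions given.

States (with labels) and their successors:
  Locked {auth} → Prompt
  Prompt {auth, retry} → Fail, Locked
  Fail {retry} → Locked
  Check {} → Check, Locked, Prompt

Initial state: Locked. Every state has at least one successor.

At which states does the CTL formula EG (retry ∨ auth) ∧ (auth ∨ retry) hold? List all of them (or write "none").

States satisfying retry ∨ auth: {Locked, Prompt, Fail}.
States satisfying EG (retry ∨ auth): {Locked, Prompt, Fail}.
States satisfying auth ∨ retry: {Locked, Prompt, Fail}.
States satisfying EG (retry ∨ auth) ∧ (auth ∨ retry): {Locked, Prompt, Fail}.

{Locked, Prompt, Fail}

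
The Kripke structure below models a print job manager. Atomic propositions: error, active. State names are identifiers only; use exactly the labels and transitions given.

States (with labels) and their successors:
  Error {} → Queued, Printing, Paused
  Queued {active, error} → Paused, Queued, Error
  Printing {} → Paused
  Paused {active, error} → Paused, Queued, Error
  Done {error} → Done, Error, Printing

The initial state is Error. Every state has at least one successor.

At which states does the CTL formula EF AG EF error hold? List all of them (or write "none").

States satisfying AG EF error: {Error, Queued, Printing, Paused, Done}.
States satisfying EF AG EF error: {Error, Queued, Printing, Paused, Done}.

{Error, Queued, Printing, Paused, Done}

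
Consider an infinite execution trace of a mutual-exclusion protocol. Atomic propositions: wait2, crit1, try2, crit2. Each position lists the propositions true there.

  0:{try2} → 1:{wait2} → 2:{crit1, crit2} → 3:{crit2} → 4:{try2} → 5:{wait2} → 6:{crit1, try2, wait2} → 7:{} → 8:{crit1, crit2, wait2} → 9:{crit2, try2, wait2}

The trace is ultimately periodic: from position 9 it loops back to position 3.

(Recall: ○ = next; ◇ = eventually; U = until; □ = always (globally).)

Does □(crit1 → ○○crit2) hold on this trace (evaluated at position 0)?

crit1 → ○○crit2 must hold at every position from 0 onward. It fails at position 2, so □(crit1 → ○○crit2) is false.
Positions where crit1 holds: 2, 6, 8.
Check ○○crit2 at each: 2→fails, 6→ok, 8→ok.

No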